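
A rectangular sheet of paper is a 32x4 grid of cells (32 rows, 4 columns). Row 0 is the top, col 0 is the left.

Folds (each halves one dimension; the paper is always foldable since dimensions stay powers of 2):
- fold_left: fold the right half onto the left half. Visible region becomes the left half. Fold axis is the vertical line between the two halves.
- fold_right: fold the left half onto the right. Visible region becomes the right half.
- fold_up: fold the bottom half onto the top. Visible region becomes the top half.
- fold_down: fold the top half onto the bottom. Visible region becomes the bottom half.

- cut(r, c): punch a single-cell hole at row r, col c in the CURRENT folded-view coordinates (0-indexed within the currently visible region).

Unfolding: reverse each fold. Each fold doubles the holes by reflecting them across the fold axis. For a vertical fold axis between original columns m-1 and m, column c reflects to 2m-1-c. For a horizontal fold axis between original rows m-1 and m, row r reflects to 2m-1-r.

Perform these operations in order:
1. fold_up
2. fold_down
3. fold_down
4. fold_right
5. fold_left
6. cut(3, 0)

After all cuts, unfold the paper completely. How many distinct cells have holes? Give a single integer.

Answer: 32

Derivation:
Op 1 fold_up: fold axis h@16; visible region now rows[0,16) x cols[0,4) = 16x4
Op 2 fold_down: fold axis h@8; visible region now rows[8,16) x cols[0,4) = 8x4
Op 3 fold_down: fold axis h@12; visible region now rows[12,16) x cols[0,4) = 4x4
Op 4 fold_right: fold axis v@2; visible region now rows[12,16) x cols[2,4) = 4x2
Op 5 fold_left: fold axis v@3; visible region now rows[12,16) x cols[2,3) = 4x1
Op 6 cut(3, 0): punch at orig (15,2); cuts so far [(15, 2)]; region rows[12,16) x cols[2,3) = 4x1
Unfold 1 (reflect across v@3): 2 holes -> [(15, 2), (15, 3)]
Unfold 2 (reflect across v@2): 4 holes -> [(15, 0), (15, 1), (15, 2), (15, 3)]
Unfold 3 (reflect across h@12): 8 holes -> [(8, 0), (8, 1), (8, 2), (8, 3), (15, 0), (15, 1), (15, 2), (15, 3)]
Unfold 4 (reflect across h@8): 16 holes -> [(0, 0), (0, 1), (0, 2), (0, 3), (7, 0), (7, 1), (7, 2), (7, 3), (8, 0), (8, 1), (8, 2), (8, 3), (15, 0), (15, 1), (15, 2), (15, 3)]
Unfold 5 (reflect across h@16): 32 holes -> [(0, 0), (0, 1), (0, 2), (0, 3), (7, 0), (7, 1), (7, 2), (7, 3), (8, 0), (8, 1), (8, 2), (8, 3), (15, 0), (15, 1), (15, 2), (15, 3), (16, 0), (16, 1), (16, 2), (16, 3), (23, 0), (23, 1), (23, 2), (23, 3), (24, 0), (24, 1), (24, 2), (24, 3), (31, 0), (31, 1), (31, 2), (31, 3)]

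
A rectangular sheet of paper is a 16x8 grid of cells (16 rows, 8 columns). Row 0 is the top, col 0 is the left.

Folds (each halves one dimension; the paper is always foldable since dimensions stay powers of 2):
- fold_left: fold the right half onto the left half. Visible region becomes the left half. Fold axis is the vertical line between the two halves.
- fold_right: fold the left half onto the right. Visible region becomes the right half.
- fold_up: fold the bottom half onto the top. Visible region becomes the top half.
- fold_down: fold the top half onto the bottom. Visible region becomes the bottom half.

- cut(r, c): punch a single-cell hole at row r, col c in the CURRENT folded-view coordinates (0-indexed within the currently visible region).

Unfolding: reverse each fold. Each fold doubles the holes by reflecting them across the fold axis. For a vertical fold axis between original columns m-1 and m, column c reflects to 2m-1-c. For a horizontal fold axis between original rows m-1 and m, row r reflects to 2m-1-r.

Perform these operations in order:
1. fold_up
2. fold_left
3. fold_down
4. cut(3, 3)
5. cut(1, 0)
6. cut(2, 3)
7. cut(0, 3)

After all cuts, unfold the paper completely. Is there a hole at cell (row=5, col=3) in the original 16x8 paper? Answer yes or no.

Answer: no

Derivation:
Op 1 fold_up: fold axis h@8; visible region now rows[0,8) x cols[0,8) = 8x8
Op 2 fold_left: fold axis v@4; visible region now rows[0,8) x cols[0,4) = 8x4
Op 3 fold_down: fold axis h@4; visible region now rows[4,8) x cols[0,4) = 4x4
Op 4 cut(3, 3): punch at orig (7,3); cuts so far [(7, 3)]; region rows[4,8) x cols[0,4) = 4x4
Op 5 cut(1, 0): punch at orig (5,0); cuts so far [(5, 0), (7, 3)]; region rows[4,8) x cols[0,4) = 4x4
Op 6 cut(2, 3): punch at orig (6,3); cuts so far [(5, 0), (6, 3), (7, 3)]; region rows[4,8) x cols[0,4) = 4x4
Op 7 cut(0, 3): punch at orig (4,3); cuts so far [(4, 3), (5, 0), (6, 3), (7, 3)]; region rows[4,8) x cols[0,4) = 4x4
Unfold 1 (reflect across h@4): 8 holes -> [(0, 3), (1, 3), (2, 0), (3, 3), (4, 3), (5, 0), (6, 3), (7, 3)]
Unfold 2 (reflect across v@4): 16 holes -> [(0, 3), (0, 4), (1, 3), (1, 4), (2, 0), (2, 7), (3, 3), (3, 4), (4, 3), (4, 4), (5, 0), (5, 7), (6, 3), (6, 4), (7, 3), (7, 4)]
Unfold 3 (reflect across h@8): 32 holes -> [(0, 3), (0, 4), (1, 3), (1, 4), (2, 0), (2, 7), (3, 3), (3, 4), (4, 3), (4, 4), (5, 0), (5, 7), (6, 3), (6, 4), (7, 3), (7, 4), (8, 3), (8, 4), (9, 3), (9, 4), (10, 0), (10, 7), (11, 3), (11, 4), (12, 3), (12, 4), (13, 0), (13, 7), (14, 3), (14, 4), (15, 3), (15, 4)]
Holes: [(0, 3), (0, 4), (1, 3), (1, 4), (2, 0), (2, 7), (3, 3), (3, 4), (4, 3), (4, 4), (5, 0), (5, 7), (6, 3), (6, 4), (7, 3), (7, 4), (8, 3), (8, 4), (9, 3), (9, 4), (10, 0), (10, 7), (11, 3), (11, 4), (12, 3), (12, 4), (13, 0), (13, 7), (14, 3), (14, 4), (15, 3), (15, 4)]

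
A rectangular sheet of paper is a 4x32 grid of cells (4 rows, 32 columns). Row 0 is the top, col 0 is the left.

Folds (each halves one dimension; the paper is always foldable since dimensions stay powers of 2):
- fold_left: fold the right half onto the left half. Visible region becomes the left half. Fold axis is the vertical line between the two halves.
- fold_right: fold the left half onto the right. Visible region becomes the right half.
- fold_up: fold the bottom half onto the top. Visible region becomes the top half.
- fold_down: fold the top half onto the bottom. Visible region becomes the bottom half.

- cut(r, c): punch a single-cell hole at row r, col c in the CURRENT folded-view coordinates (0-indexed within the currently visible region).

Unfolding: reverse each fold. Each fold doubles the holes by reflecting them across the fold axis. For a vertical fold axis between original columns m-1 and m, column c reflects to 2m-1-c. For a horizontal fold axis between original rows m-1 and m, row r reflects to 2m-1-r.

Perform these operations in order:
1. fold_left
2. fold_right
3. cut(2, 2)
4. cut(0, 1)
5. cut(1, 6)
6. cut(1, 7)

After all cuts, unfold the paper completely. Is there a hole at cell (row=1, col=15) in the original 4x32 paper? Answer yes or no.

Op 1 fold_left: fold axis v@16; visible region now rows[0,4) x cols[0,16) = 4x16
Op 2 fold_right: fold axis v@8; visible region now rows[0,4) x cols[8,16) = 4x8
Op 3 cut(2, 2): punch at orig (2,10); cuts so far [(2, 10)]; region rows[0,4) x cols[8,16) = 4x8
Op 4 cut(0, 1): punch at orig (0,9); cuts so far [(0, 9), (2, 10)]; region rows[0,4) x cols[8,16) = 4x8
Op 5 cut(1, 6): punch at orig (1,14); cuts so far [(0, 9), (1, 14), (2, 10)]; region rows[0,4) x cols[8,16) = 4x8
Op 6 cut(1, 7): punch at orig (1,15); cuts so far [(0, 9), (1, 14), (1, 15), (2, 10)]; region rows[0,4) x cols[8,16) = 4x8
Unfold 1 (reflect across v@8): 8 holes -> [(0, 6), (0, 9), (1, 0), (1, 1), (1, 14), (1, 15), (2, 5), (2, 10)]
Unfold 2 (reflect across v@16): 16 holes -> [(0, 6), (0, 9), (0, 22), (0, 25), (1, 0), (1, 1), (1, 14), (1, 15), (1, 16), (1, 17), (1, 30), (1, 31), (2, 5), (2, 10), (2, 21), (2, 26)]
Holes: [(0, 6), (0, 9), (0, 22), (0, 25), (1, 0), (1, 1), (1, 14), (1, 15), (1, 16), (1, 17), (1, 30), (1, 31), (2, 5), (2, 10), (2, 21), (2, 26)]

Answer: yes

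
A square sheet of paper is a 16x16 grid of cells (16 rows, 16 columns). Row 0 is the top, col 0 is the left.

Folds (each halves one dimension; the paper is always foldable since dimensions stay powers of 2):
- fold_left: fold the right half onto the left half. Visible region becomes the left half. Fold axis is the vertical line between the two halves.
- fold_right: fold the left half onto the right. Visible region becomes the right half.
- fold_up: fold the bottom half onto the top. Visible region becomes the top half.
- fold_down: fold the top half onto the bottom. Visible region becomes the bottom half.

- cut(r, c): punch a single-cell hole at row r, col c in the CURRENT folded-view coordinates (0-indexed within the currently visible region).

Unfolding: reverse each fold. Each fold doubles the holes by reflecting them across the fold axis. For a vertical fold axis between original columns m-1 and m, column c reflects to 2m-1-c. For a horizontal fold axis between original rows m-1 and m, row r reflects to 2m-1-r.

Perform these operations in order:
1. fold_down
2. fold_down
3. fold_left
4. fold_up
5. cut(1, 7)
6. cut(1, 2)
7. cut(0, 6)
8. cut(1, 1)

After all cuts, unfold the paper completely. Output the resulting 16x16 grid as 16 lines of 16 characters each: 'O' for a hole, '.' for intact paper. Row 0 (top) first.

Answer: ......O..O......
.OO....OO....OO.
.OO....OO....OO.
......O..O......
......O..O......
.OO....OO....OO.
.OO....OO....OO.
......O..O......
......O..O......
.OO....OO....OO.
.OO....OO....OO.
......O..O......
......O..O......
.OO....OO....OO.
.OO....OO....OO.
......O..O......

Derivation:
Op 1 fold_down: fold axis h@8; visible region now rows[8,16) x cols[0,16) = 8x16
Op 2 fold_down: fold axis h@12; visible region now rows[12,16) x cols[0,16) = 4x16
Op 3 fold_left: fold axis v@8; visible region now rows[12,16) x cols[0,8) = 4x8
Op 4 fold_up: fold axis h@14; visible region now rows[12,14) x cols[0,8) = 2x8
Op 5 cut(1, 7): punch at orig (13,7); cuts so far [(13, 7)]; region rows[12,14) x cols[0,8) = 2x8
Op 6 cut(1, 2): punch at orig (13,2); cuts so far [(13, 2), (13, 7)]; region rows[12,14) x cols[0,8) = 2x8
Op 7 cut(0, 6): punch at orig (12,6); cuts so far [(12, 6), (13, 2), (13, 7)]; region rows[12,14) x cols[0,8) = 2x8
Op 8 cut(1, 1): punch at orig (13,1); cuts so far [(12, 6), (13, 1), (13, 2), (13, 7)]; region rows[12,14) x cols[0,8) = 2x8
Unfold 1 (reflect across h@14): 8 holes -> [(12, 6), (13, 1), (13, 2), (13, 7), (14, 1), (14, 2), (14, 7), (15, 6)]
Unfold 2 (reflect across v@8): 16 holes -> [(12, 6), (12, 9), (13, 1), (13, 2), (13, 7), (13, 8), (13, 13), (13, 14), (14, 1), (14, 2), (14, 7), (14, 8), (14, 13), (14, 14), (15, 6), (15, 9)]
Unfold 3 (reflect across h@12): 32 holes -> [(8, 6), (8, 9), (9, 1), (9, 2), (9, 7), (9, 8), (9, 13), (9, 14), (10, 1), (10, 2), (10, 7), (10, 8), (10, 13), (10, 14), (11, 6), (11, 9), (12, 6), (12, 9), (13, 1), (13, 2), (13, 7), (13, 8), (13, 13), (13, 14), (14, 1), (14, 2), (14, 7), (14, 8), (14, 13), (14, 14), (15, 6), (15, 9)]
Unfold 4 (reflect across h@8): 64 holes -> [(0, 6), (0, 9), (1, 1), (1, 2), (1, 7), (1, 8), (1, 13), (1, 14), (2, 1), (2, 2), (2, 7), (2, 8), (2, 13), (2, 14), (3, 6), (3, 9), (4, 6), (4, 9), (5, 1), (5, 2), (5, 7), (5, 8), (5, 13), (5, 14), (6, 1), (6, 2), (6, 7), (6, 8), (6, 13), (6, 14), (7, 6), (7, 9), (8, 6), (8, 9), (9, 1), (9, 2), (9, 7), (9, 8), (9, 13), (9, 14), (10, 1), (10, 2), (10, 7), (10, 8), (10, 13), (10, 14), (11, 6), (11, 9), (12, 6), (12, 9), (13, 1), (13, 2), (13, 7), (13, 8), (13, 13), (13, 14), (14, 1), (14, 2), (14, 7), (14, 8), (14, 13), (14, 14), (15, 6), (15, 9)]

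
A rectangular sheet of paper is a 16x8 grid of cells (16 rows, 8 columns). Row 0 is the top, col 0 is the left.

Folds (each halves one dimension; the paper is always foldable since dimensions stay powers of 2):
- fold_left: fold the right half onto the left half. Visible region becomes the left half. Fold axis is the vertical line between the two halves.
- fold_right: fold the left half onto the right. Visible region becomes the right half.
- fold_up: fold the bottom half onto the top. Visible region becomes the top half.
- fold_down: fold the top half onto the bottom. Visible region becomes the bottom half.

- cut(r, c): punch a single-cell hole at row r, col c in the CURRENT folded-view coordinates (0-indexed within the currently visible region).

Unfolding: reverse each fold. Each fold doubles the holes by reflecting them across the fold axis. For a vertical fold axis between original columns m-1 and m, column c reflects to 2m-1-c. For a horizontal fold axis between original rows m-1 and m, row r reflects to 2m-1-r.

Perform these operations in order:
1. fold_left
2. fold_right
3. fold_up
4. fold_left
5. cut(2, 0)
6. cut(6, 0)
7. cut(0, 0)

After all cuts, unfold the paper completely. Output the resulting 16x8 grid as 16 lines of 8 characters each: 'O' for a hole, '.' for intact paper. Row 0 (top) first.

Answer: OOOOOOOO
........
OOOOOOOO
........
........
........
OOOOOOOO
........
........
OOOOOOOO
........
........
........
OOOOOOOO
........
OOOOOOOO

Derivation:
Op 1 fold_left: fold axis v@4; visible region now rows[0,16) x cols[0,4) = 16x4
Op 2 fold_right: fold axis v@2; visible region now rows[0,16) x cols[2,4) = 16x2
Op 3 fold_up: fold axis h@8; visible region now rows[0,8) x cols[2,4) = 8x2
Op 4 fold_left: fold axis v@3; visible region now rows[0,8) x cols[2,3) = 8x1
Op 5 cut(2, 0): punch at orig (2,2); cuts so far [(2, 2)]; region rows[0,8) x cols[2,3) = 8x1
Op 6 cut(6, 0): punch at orig (6,2); cuts so far [(2, 2), (6, 2)]; region rows[0,8) x cols[2,3) = 8x1
Op 7 cut(0, 0): punch at orig (0,2); cuts so far [(0, 2), (2, 2), (6, 2)]; region rows[0,8) x cols[2,3) = 8x1
Unfold 1 (reflect across v@3): 6 holes -> [(0, 2), (0, 3), (2, 2), (2, 3), (6, 2), (6, 3)]
Unfold 2 (reflect across h@8): 12 holes -> [(0, 2), (0, 3), (2, 2), (2, 3), (6, 2), (6, 3), (9, 2), (9, 3), (13, 2), (13, 3), (15, 2), (15, 3)]
Unfold 3 (reflect across v@2): 24 holes -> [(0, 0), (0, 1), (0, 2), (0, 3), (2, 0), (2, 1), (2, 2), (2, 3), (6, 0), (6, 1), (6, 2), (6, 3), (9, 0), (9, 1), (9, 2), (9, 3), (13, 0), (13, 1), (13, 2), (13, 3), (15, 0), (15, 1), (15, 2), (15, 3)]
Unfold 4 (reflect across v@4): 48 holes -> [(0, 0), (0, 1), (0, 2), (0, 3), (0, 4), (0, 5), (0, 6), (0, 7), (2, 0), (2, 1), (2, 2), (2, 3), (2, 4), (2, 5), (2, 6), (2, 7), (6, 0), (6, 1), (6, 2), (6, 3), (6, 4), (6, 5), (6, 6), (6, 7), (9, 0), (9, 1), (9, 2), (9, 3), (9, 4), (9, 5), (9, 6), (9, 7), (13, 0), (13, 1), (13, 2), (13, 3), (13, 4), (13, 5), (13, 6), (13, 7), (15, 0), (15, 1), (15, 2), (15, 3), (15, 4), (15, 5), (15, 6), (15, 7)]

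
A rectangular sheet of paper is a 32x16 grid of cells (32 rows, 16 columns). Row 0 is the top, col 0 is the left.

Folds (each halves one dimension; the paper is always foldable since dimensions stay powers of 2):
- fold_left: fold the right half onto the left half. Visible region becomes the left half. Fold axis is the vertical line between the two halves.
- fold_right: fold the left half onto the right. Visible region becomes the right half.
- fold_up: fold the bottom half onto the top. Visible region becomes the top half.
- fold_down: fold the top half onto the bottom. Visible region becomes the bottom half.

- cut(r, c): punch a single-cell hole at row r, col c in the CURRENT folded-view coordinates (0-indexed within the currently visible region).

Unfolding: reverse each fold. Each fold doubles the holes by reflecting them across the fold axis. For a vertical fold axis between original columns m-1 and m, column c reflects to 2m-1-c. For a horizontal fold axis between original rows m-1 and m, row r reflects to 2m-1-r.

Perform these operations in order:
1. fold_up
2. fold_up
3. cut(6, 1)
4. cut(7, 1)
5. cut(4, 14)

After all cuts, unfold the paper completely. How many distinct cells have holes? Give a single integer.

Answer: 12

Derivation:
Op 1 fold_up: fold axis h@16; visible region now rows[0,16) x cols[0,16) = 16x16
Op 2 fold_up: fold axis h@8; visible region now rows[0,8) x cols[0,16) = 8x16
Op 3 cut(6, 1): punch at orig (6,1); cuts so far [(6, 1)]; region rows[0,8) x cols[0,16) = 8x16
Op 4 cut(7, 1): punch at orig (7,1); cuts so far [(6, 1), (7, 1)]; region rows[0,8) x cols[0,16) = 8x16
Op 5 cut(4, 14): punch at orig (4,14); cuts so far [(4, 14), (6, 1), (7, 1)]; region rows[0,8) x cols[0,16) = 8x16
Unfold 1 (reflect across h@8): 6 holes -> [(4, 14), (6, 1), (7, 1), (8, 1), (9, 1), (11, 14)]
Unfold 2 (reflect across h@16): 12 holes -> [(4, 14), (6, 1), (7, 1), (8, 1), (9, 1), (11, 14), (20, 14), (22, 1), (23, 1), (24, 1), (25, 1), (27, 14)]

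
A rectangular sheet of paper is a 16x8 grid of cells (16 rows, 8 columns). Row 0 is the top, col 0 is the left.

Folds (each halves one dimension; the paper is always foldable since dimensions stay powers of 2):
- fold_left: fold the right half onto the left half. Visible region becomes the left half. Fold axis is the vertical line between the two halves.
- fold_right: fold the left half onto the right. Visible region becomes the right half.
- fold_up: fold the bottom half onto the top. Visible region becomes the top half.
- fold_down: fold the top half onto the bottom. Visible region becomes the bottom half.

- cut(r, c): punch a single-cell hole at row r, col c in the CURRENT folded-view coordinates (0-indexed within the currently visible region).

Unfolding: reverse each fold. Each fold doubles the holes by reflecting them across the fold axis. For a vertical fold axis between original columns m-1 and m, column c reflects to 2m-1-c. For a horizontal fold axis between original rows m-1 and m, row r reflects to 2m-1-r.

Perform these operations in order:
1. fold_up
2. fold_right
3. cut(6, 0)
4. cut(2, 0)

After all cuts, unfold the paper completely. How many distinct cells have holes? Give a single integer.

Op 1 fold_up: fold axis h@8; visible region now rows[0,8) x cols[0,8) = 8x8
Op 2 fold_right: fold axis v@4; visible region now rows[0,8) x cols[4,8) = 8x4
Op 3 cut(6, 0): punch at orig (6,4); cuts so far [(6, 4)]; region rows[0,8) x cols[4,8) = 8x4
Op 4 cut(2, 0): punch at orig (2,4); cuts so far [(2, 4), (6, 4)]; region rows[0,8) x cols[4,8) = 8x4
Unfold 1 (reflect across v@4): 4 holes -> [(2, 3), (2, 4), (6, 3), (6, 4)]
Unfold 2 (reflect across h@8): 8 holes -> [(2, 3), (2, 4), (6, 3), (6, 4), (9, 3), (9, 4), (13, 3), (13, 4)]

Answer: 8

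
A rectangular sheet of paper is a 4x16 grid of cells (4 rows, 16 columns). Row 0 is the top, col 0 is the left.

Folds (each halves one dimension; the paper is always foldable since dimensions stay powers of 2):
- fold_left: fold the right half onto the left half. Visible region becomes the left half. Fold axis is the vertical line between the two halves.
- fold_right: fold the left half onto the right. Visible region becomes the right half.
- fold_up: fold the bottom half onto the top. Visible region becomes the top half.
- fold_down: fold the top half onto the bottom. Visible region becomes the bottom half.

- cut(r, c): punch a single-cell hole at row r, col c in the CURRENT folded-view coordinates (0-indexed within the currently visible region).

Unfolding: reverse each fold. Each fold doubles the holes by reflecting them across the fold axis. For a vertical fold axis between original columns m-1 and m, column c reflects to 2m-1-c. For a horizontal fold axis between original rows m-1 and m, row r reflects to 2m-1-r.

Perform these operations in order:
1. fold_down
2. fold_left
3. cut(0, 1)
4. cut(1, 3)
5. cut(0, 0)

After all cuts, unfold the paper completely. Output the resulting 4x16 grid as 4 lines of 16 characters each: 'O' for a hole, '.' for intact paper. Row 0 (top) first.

Answer: ...O........O...
OO............OO
OO............OO
...O........O...

Derivation:
Op 1 fold_down: fold axis h@2; visible region now rows[2,4) x cols[0,16) = 2x16
Op 2 fold_left: fold axis v@8; visible region now rows[2,4) x cols[0,8) = 2x8
Op 3 cut(0, 1): punch at orig (2,1); cuts so far [(2, 1)]; region rows[2,4) x cols[0,8) = 2x8
Op 4 cut(1, 3): punch at orig (3,3); cuts so far [(2, 1), (3, 3)]; region rows[2,4) x cols[0,8) = 2x8
Op 5 cut(0, 0): punch at orig (2,0); cuts so far [(2, 0), (2, 1), (3, 3)]; region rows[2,4) x cols[0,8) = 2x8
Unfold 1 (reflect across v@8): 6 holes -> [(2, 0), (2, 1), (2, 14), (2, 15), (3, 3), (3, 12)]
Unfold 2 (reflect across h@2): 12 holes -> [(0, 3), (0, 12), (1, 0), (1, 1), (1, 14), (1, 15), (2, 0), (2, 1), (2, 14), (2, 15), (3, 3), (3, 12)]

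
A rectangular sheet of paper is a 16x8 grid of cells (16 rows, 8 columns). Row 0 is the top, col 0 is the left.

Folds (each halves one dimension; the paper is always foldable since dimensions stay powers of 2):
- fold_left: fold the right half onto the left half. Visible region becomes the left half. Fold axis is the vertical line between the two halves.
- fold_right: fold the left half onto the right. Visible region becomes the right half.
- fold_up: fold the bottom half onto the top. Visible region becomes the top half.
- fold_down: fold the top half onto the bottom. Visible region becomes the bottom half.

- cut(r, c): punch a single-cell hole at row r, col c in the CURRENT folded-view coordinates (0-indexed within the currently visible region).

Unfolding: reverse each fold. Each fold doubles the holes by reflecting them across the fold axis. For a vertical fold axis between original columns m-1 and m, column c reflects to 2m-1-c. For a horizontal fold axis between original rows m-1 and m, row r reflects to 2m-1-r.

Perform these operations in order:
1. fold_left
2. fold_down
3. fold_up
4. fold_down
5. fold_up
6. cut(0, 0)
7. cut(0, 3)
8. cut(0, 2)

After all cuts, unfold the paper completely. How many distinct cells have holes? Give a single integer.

Op 1 fold_left: fold axis v@4; visible region now rows[0,16) x cols[0,4) = 16x4
Op 2 fold_down: fold axis h@8; visible region now rows[8,16) x cols[0,4) = 8x4
Op 3 fold_up: fold axis h@12; visible region now rows[8,12) x cols[0,4) = 4x4
Op 4 fold_down: fold axis h@10; visible region now rows[10,12) x cols[0,4) = 2x4
Op 5 fold_up: fold axis h@11; visible region now rows[10,11) x cols[0,4) = 1x4
Op 6 cut(0, 0): punch at orig (10,0); cuts so far [(10, 0)]; region rows[10,11) x cols[0,4) = 1x4
Op 7 cut(0, 3): punch at orig (10,3); cuts so far [(10, 0), (10, 3)]; region rows[10,11) x cols[0,4) = 1x4
Op 8 cut(0, 2): punch at orig (10,2); cuts so far [(10, 0), (10, 2), (10, 3)]; region rows[10,11) x cols[0,4) = 1x4
Unfold 1 (reflect across h@11): 6 holes -> [(10, 0), (10, 2), (10, 3), (11, 0), (11, 2), (11, 3)]
Unfold 2 (reflect across h@10): 12 holes -> [(8, 0), (8, 2), (8, 3), (9, 0), (9, 2), (9, 3), (10, 0), (10, 2), (10, 3), (11, 0), (11, 2), (11, 3)]
Unfold 3 (reflect across h@12): 24 holes -> [(8, 0), (8, 2), (8, 3), (9, 0), (9, 2), (9, 3), (10, 0), (10, 2), (10, 3), (11, 0), (11, 2), (11, 3), (12, 0), (12, 2), (12, 3), (13, 0), (13, 2), (13, 3), (14, 0), (14, 2), (14, 3), (15, 0), (15, 2), (15, 3)]
Unfold 4 (reflect across h@8): 48 holes -> [(0, 0), (0, 2), (0, 3), (1, 0), (1, 2), (1, 3), (2, 0), (2, 2), (2, 3), (3, 0), (3, 2), (3, 3), (4, 0), (4, 2), (4, 3), (5, 0), (5, 2), (5, 3), (6, 0), (6, 2), (6, 3), (7, 0), (7, 2), (7, 3), (8, 0), (8, 2), (8, 3), (9, 0), (9, 2), (9, 3), (10, 0), (10, 2), (10, 3), (11, 0), (11, 2), (11, 3), (12, 0), (12, 2), (12, 3), (13, 0), (13, 2), (13, 3), (14, 0), (14, 2), (14, 3), (15, 0), (15, 2), (15, 3)]
Unfold 5 (reflect across v@4): 96 holes -> [(0, 0), (0, 2), (0, 3), (0, 4), (0, 5), (0, 7), (1, 0), (1, 2), (1, 3), (1, 4), (1, 5), (1, 7), (2, 0), (2, 2), (2, 3), (2, 4), (2, 5), (2, 7), (3, 0), (3, 2), (3, 3), (3, 4), (3, 5), (3, 7), (4, 0), (4, 2), (4, 3), (4, 4), (4, 5), (4, 7), (5, 0), (5, 2), (5, 3), (5, 4), (5, 5), (5, 7), (6, 0), (6, 2), (6, 3), (6, 4), (6, 5), (6, 7), (7, 0), (7, 2), (7, 3), (7, 4), (7, 5), (7, 7), (8, 0), (8, 2), (8, 3), (8, 4), (8, 5), (8, 7), (9, 0), (9, 2), (9, 3), (9, 4), (9, 5), (9, 7), (10, 0), (10, 2), (10, 3), (10, 4), (10, 5), (10, 7), (11, 0), (11, 2), (11, 3), (11, 4), (11, 5), (11, 7), (12, 0), (12, 2), (12, 3), (12, 4), (12, 5), (12, 7), (13, 0), (13, 2), (13, 3), (13, 4), (13, 5), (13, 7), (14, 0), (14, 2), (14, 3), (14, 4), (14, 5), (14, 7), (15, 0), (15, 2), (15, 3), (15, 4), (15, 5), (15, 7)]

Answer: 96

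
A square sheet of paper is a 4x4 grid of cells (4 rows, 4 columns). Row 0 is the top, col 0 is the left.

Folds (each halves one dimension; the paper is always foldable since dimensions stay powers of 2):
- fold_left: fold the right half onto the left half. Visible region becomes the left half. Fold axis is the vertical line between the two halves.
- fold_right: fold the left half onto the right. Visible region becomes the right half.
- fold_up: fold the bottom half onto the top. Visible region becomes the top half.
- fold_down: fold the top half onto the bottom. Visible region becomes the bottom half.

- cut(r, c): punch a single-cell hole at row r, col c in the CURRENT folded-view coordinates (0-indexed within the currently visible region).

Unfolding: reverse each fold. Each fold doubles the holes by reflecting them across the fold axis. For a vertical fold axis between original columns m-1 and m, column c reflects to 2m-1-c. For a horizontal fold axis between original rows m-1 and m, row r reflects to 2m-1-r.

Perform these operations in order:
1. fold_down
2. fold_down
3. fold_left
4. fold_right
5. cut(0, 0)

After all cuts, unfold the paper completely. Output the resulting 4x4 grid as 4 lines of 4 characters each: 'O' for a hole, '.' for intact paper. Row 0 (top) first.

Op 1 fold_down: fold axis h@2; visible region now rows[2,4) x cols[0,4) = 2x4
Op 2 fold_down: fold axis h@3; visible region now rows[3,4) x cols[0,4) = 1x4
Op 3 fold_left: fold axis v@2; visible region now rows[3,4) x cols[0,2) = 1x2
Op 4 fold_right: fold axis v@1; visible region now rows[3,4) x cols[1,2) = 1x1
Op 5 cut(0, 0): punch at orig (3,1); cuts so far [(3, 1)]; region rows[3,4) x cols[1,2) = 1x1
Unfold 1 (reflect across v@1): 2 holes -> [(3, 0), (3, 1)]
Unfold 2 (reflect across v@2): 4 holes -> [(3, 0), (3, 1), (3, 2), (3, 3)]
Unfold 3 (reflect across h@3): 8 holes -> [(2, 0), (2, 1), (2, 2), (2, 3), (3, 0), (3, 1), (3, 2), (3, 3)]
Unfold 4 (reflect across h@2): 16 holes -> [(0, 0), (0, 1), (0, 2), (0, 3), (1, 0), (1, 1), (1, 2), (1, 3), (2, 0), (2, 1), (2, 2), (2, 3), (3, 0), (3, 1), (3, 2), (3, 3)]

Answer: OOOO
OOOO
OOOO
OOOO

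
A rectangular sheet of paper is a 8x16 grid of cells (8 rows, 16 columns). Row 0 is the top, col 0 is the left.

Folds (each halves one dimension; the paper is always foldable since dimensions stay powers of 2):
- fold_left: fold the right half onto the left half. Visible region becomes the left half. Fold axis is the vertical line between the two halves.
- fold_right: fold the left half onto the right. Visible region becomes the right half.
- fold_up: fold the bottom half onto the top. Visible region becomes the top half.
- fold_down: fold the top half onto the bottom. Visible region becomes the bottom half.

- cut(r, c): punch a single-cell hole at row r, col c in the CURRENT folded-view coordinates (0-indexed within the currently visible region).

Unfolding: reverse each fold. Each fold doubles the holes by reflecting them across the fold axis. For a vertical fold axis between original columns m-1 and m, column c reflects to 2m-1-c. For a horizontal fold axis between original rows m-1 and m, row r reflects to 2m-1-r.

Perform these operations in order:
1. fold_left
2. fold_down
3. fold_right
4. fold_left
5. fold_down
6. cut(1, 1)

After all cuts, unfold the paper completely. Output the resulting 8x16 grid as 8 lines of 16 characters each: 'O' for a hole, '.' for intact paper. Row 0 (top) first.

Answer: .OO..OO..OO..OO.
................
................
.OO..OO..OO..OO.
.OO..OO..OO..OO.
................
................
.OO..OO..OO..OO.

Derivation:
Op 1 fold_left: fold axis v@8; visible region now rows[0,8) x cols[0,8) = 8x8
Op 2 fold_down: fold axis h@4; visible region now rows[4,8) x cols[0,8) = 4x8
Op 3 fold_right: fold axis v@4; visible region now rows[4,8) x cols[4,8) = 4x4
Op 4 fold_left: fold axis v@6; visible region now rows[4,8) x cols[4,6) = 4x2
Op 5 fold_down: fold axis h@6; visible region now rows[6,8) x cols[4,6) = 2x2
Op 6 cut(1, 1): punch at orig (7,5); cuts so far [(7, 5)]; region rows[6,8) x cols[4,6) = 2x2
Unfold 1 (reflect across h@6): 2 holes -> [(4, 5), (7, 5)]
Unfold 2 (reflect across v@6): 4 holes -> [(4, 5), (4, 6), (7, 5), (7, 6)]
Unfold 3 (reflect across v@4): 8 holes -> [(4, 1), (4, 2), (4, 5), (4, 6), (7, 1), (7, 2), (7, 5), (7, 6)]
Unfold 4 (reflect across h@4): 16 holes -> [(0, 1), (0, 2), (0, 5), (0, 6), (3, 1), (3, 2), (3, 5), (3, 6), (4, 1), (4, 2), (4, 5), (4, 6), (7, 1), (7, 2), (7, 5), (7, 6)]
Unfold 5 (reflect across v@8): 32 holes -> [(0, 1), (0, 2), (0, 5), (0, 6), (0, 9), (0, 10), (0, 13), (0, 14), (3, 1), (3, 2), (3, 5), (3, 6), (3, 9), (3, 10), (3, 13), (3, 14), (4, 1), (4, 2), (4, 5), (4, 6), (4, 9), (4, 10), (4, 13), (4, 14), (7, 1), (7, 2), (7, 5), (7, 6), (7, 9), (7, 10), (7, 13), (7, 14)]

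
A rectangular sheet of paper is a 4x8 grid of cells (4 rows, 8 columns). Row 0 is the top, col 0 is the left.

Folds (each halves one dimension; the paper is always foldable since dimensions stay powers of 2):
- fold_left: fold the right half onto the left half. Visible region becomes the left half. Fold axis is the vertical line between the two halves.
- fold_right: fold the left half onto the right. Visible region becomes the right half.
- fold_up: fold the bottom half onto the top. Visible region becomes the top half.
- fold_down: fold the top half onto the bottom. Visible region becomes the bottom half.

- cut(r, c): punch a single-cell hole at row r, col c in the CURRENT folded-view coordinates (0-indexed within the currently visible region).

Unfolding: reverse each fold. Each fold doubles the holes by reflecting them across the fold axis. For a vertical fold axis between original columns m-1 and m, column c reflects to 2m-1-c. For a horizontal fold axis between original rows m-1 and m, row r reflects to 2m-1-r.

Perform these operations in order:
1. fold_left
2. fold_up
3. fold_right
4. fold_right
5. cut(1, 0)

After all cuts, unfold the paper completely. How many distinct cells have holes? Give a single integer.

Answer: 16

Derivation:
Op 1 fold_left: fold axis v@4; visible region now rows[0,4) x cols[0,4) = 4x4
Op 2 fold_up: fold axis h@2; visible region now rows[0,2) x cols[0,4) = 2x4
Op 3 fold_right: fold axis v@2; visible region now rows[0,2) x cols[2,4) = 2x2
Op 4 fold_right: fold axis v@3; visible region now rows[0,2) x cols[3,4) = 2x1
Op 5 cut(1, 0): punch at orig (1,3); cuts so far [(1, 3)]; region rows[0,2) x cols[3,4) = 2x1
Unfold 1 (reflect across v@3): 2 holes -> [(1, 2), (1, 3)]
Unfold 2 (reflect across v@2): 4 holes -> [(1, 0), (1, 1), (1, 2), (1, 3)]
Unfold 3 (reflect across h@2): 8 holes -> [(1, 0), (1, 1), (1, 2), (1, 3), (2, 0), (2, 1), (2, 2), (2, 3)]
Unfold 4 (reflect across v@4): 16 holes -> [(1, 0), (1, 1), (1, 2), (1, 3), (1, 4), (1, 5), (1, 6), (1, 7), (2, 0), (2, 1), (2, 2), (2, 3), (2, 4), (2, 5), (2, 6), (2, 7)]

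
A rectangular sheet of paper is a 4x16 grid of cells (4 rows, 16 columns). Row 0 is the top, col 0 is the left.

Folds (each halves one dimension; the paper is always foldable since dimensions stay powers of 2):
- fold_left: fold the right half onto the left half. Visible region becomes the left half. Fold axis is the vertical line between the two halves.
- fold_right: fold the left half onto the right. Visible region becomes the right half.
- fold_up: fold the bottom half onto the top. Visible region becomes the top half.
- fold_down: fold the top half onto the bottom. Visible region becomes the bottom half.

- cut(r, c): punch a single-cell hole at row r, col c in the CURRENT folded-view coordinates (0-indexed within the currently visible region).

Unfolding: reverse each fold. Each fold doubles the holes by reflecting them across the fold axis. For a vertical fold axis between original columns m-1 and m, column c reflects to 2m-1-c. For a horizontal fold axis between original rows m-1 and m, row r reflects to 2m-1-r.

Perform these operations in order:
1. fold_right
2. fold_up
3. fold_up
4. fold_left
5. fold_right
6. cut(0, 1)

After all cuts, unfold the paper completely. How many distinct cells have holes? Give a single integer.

Op 1 fold_right: fold axis v@8; visible region now rows[0,4) x cols[8,16) = 4x8
Op 2 fold_up: fold axis h@2; visible region now rows[0,2) x cols[8,16) = 2x8
Op 3 fold_up: fold axis h@1; visible region now rows[0,1) x cols[8,16) = 1x8
Op 4 fold_left: fold axis v@12; visible region now rows[0,1) x cols[8,12) = 1x4
Op 5 fold_right: fold axis v@10; visible region now rows[0,1) x cols[10,12) = 1x2
Op 6 cut(0, 1): punch at orig (0,11); cuts so far [(0, 11)]; region rows[0,1) x cols[10,12) = 1x2
Unfold 1 (reflect across v@10): 2 holes -> [(0, 8), (0, 11)]
Unfold 2 (reflect across v@12): 4 holes -> [(0, 8), (0, 11), (0, 12), (0, 15)]
Unfold 3 (reflect across h@1): 8 holes -> [(0, 8), (0, 11), (0, 12), (0, 15), (1, 8), (1, 11), (1, 12), (1, 15)]
Unfold 4 (reflect across h@2): 16 holes -> [(0, 8), (0, 11), (0, 12), (0, 15), (1, 8), (1, 11), (1, 12), (1, 15), (2, 8), (2, 11), (2, 12), (2, 15), (3, 8), (3, 11), (3, 12), (3, 15)]
Unfold 5 (reflect across v@8): 32 holes -> [(0, 0), (0, 3), (0, 4), (0, 7), (0, 8), (0, 11), (0, 12), (0, 15), (1, 0), (1, 3), (1, 4), (1, 7), (1, 8), (1, 11), (1, 12), (1, 15), (2, 0), (2, 3), (2, 4), (2, 7), (2, 8), (2, 11), (2, 12), (2, 15), (3, 0), (3, 3), (3, 4), (3, 7), (3, 8), (3, 11), (3, 12), (3, 15)]

Answer: 32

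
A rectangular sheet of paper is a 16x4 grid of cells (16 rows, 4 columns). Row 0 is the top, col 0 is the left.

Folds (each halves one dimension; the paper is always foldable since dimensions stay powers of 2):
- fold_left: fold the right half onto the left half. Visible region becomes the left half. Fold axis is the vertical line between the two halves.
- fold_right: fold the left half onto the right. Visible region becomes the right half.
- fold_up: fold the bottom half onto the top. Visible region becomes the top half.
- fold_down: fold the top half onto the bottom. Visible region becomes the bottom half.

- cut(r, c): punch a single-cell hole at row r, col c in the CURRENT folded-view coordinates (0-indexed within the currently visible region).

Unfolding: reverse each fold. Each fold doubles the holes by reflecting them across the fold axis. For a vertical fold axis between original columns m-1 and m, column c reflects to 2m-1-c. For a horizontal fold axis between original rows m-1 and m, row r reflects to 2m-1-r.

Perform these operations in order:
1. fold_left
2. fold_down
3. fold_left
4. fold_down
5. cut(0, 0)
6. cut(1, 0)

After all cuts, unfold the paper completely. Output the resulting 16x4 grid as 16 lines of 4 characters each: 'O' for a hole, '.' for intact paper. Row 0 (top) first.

Answer: ....
....
OOOO
OOOO
OOOO
OOOO
....
....
....
....
OOOO
OOOO
OOOO
OOOO
....
....

Derivation:
Op 1 fold_left: fold axis v@2; visible region now rows[0,16) x cols[0,2) = 16x2
Op 2 fold_down: fold axis h@8; visible region now rows[8,16) x cols[0,2) = 8x2
Op 3 fold_left: fold axis v@1; visible region now rows[8,16) x cols[0,1) = 8x1
Op 4 fold_down: fold axis h@12; visible region now rows[12,16) x cols[0,1) = 4x1
Op 5 cut(0, 0): punch at orig (12,0); cuts so far [(12, 0)]; region rows[12,16) x cols[0,1) = 4x1
Op 6 cut(1, 0): punch at orig (13,0); cuts so far [(12, 0), (13, 0)]; region rows[12,16) x cols[0,1) = 4x1
Unfold 1 (reflect across h@12): 4 holes -> [(10, 0), (11, 0), (12, 0), (13, 0)]
Unfold 2 (reflect across v@1): 8 holes -> [(10, 0), (10, 1), (11, 0), (11, 1), (12, 0), (12, 1), (13, 0), (13, 1)]
Unfold 3 (reflect across h@8): 16 holes -> [(2, 0), (2, 1), (3, 0), (3, 1), (4, 0), (4, 1), (5, 0), (5, 1), (10, 0), (10, 1), (11, 0), (11, 1), (12, 0), (12, 1), (13, 0), (13, 1)]
Unfold 4 (reflect across v@2): 32 holes -> [(2, 0), (2, 1), (2, 2), (2, 3), (3, 0), (3, 1), (3, 2), (3, 3), (4, 0), (4, 1), (4, 2), (4, 3), (5, 0), (5, 1), (5, 2), (5, 3), (10, 0), (10, 1), (10, 2), (10, 3), (11, 0), (11, 1), (11, 2), (11, 3), (12, 0), (12, 1), (12, 2), (12, 3), (13, 0), (13, 1), (13, 2), (13, 3)]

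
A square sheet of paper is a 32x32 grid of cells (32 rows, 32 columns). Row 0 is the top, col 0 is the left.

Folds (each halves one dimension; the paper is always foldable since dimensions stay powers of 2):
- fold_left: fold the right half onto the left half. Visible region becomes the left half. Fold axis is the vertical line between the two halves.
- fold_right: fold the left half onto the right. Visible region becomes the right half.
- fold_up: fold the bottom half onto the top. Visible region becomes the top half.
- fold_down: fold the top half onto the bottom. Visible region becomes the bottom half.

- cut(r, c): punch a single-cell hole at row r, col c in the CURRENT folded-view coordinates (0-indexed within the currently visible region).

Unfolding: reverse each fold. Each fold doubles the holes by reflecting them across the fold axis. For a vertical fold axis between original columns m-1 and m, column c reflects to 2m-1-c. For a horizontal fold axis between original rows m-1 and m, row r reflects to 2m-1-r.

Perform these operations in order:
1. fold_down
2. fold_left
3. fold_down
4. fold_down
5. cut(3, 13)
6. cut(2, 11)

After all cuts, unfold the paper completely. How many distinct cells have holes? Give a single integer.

Answer: 32

Derivation:
Op 1 fold_down: fold axis h@16; visible region now rows[16,32) x cols[0,32) = 16x32
Op 2 fold_left: fold axis v@16; visible region now rows[16,32) x cols[0,16) = 16x16
Op 3 fold_down: fold axis h@24; visible region now rows[24,32) x cols[0,16) = 8x16
Op 4 fold_down: fold axis h@28; visible region now rows[28,32) x cols[0,16) = 4x16
Op 5 cut(3, 13): punch at orig (31,13); cuts so far [(31, 13)]; region rows[28,32) x cols[0,16) = 4x16
Op 6 cut(2, 11): punch at orig (30,11); cuts so far [(30, 11), (31, 13)]; region rows[28,32) x cols[0,16) = 4x16
Unfold 1 (reflect across h@28): 4 holes -> [(24, 13), (25, 11), (30, 11), (31, 13)]
Unfold 2 (reflect across h@24): 8 holes -> [(16, 13), (17, 11), (22, 11), (23, 13), (24, 13), (25, 11), (30, 11), (31, 13)]
Unfold 3 (reflect across v@16): 16 holes -> [(16, 13), (16, 18), (17, 11), (17, 20), (22, 11), (22, 20), (23, 13), (23, 18), (24, 13), (24, 18), (25, 11), (25, 20), (30, 11), (30, 20), (31, 13), (31, 18)]
Unfold 4 (reflect across h@16): 32 holes -> [(0, 13), (0, 18), (1, 11), (1, 20), (6, 11), (6, 20), (7, 13), (7, 18), (8, 13), (8, 18), (9, 11), (9, 20), (14, 11), (14, 20), (15, 13), (15, 18), (16, 13), (16, 18), (17, 11), (17, 20), (22, 11), (22, 20), (23, 13), (23, 18), (24, 13), (24, 18), (25, 11), (25, 20), (30, 11), (30, 20), (31, 13), (31, 18)]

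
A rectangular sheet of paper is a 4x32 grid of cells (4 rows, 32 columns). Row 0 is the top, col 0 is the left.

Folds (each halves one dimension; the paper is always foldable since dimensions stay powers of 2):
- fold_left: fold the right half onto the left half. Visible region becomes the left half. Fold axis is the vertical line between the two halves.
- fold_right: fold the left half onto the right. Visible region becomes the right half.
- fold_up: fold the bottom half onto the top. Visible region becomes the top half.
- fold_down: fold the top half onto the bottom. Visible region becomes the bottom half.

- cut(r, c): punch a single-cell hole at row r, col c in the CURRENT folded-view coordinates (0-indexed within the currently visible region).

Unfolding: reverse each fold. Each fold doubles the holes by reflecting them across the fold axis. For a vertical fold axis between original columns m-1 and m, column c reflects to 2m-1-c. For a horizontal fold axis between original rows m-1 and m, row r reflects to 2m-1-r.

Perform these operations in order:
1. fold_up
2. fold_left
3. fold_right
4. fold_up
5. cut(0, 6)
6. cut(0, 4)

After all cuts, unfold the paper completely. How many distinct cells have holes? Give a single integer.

Op 1 fold_up: fold axis h@2; visible region now rows[0,2) x cols[0,32) = 2x32
Op 2 fold_left: fold axis v@16; visible region now rows[0,2) x cols[0,16) = 2x16
Op 3 fold_right: fold axis v@8; visible region now rows[0,2) x cols[8,16) = 2x8
Op 4 fold_up: fold axis h@1; visible region now rows[0,1) x cols[8,16) = 1x8
Op 5 cut(0, 6): punch at orig (0,14); cuts so far [(0, 14)]; region rows[0,1) x cols[8,16) = 1x8
Op 6 cut(0, 4): punch at orig (0,12); cuts so far [(0, 12), (0, 14)]; region rows[0,1) x cols[8,16) = 1x8
Unfold 1 (reflect across h@1): 4 holes -> [(0, 12), (0, 14), (1, 12), (1, 14)]
Unfold 2 (reflect across v@8): 8 holes -> [(0, 1), (0, 3), (0, 12), (0, 14), (1, 1), (1, 3), (1, 12), (1, 14)]
Unfold 3 (reflect across v@16): 16 holes -> [(0, 1), (0, 3), (0, 12), (0, 14), (0, 17), (0, 19), (0, 28), (0, 30), (1, 1), (1, 3), (1, 12), (1, 14), (1, 17), (1, 19), (1, 28), (1, 30)]
Unfold 4 (reflect across h@2): 32 holes -> [(0, 1), (0, 3), (0, 12), (0, 14), (0, 17), (0, 19), (0, 28), (0, 30), (1, 1), (1, 3), (1, 12), (1, 14), (1, 17), (1, 19), (1, 28), (1, 30), (2, 1), (2, 3), (2, 12), (2, 14), (2, 17), (2, 19), (2, 28), (2, 30), (3, 1), (3, 3), (3, 12), (3, 14), (3, 17), (3, 19), (3, 28), (3, 30)]

Answer: 32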